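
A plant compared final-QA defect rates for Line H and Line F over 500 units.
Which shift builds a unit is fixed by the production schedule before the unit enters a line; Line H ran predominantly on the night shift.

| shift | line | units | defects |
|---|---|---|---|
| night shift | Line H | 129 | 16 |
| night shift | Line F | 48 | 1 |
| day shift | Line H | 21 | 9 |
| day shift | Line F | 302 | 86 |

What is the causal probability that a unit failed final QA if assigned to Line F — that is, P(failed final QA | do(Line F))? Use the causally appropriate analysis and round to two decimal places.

The imbalance in shift arose from how units were allocated, not from anything the line did; and shift independently affects the outcome. The pooled gap is confounded — condition on shift.
Standardising Line F to the population shift mix: 0.354·1/48 + 0.646·86/302 = 0.191.

0.19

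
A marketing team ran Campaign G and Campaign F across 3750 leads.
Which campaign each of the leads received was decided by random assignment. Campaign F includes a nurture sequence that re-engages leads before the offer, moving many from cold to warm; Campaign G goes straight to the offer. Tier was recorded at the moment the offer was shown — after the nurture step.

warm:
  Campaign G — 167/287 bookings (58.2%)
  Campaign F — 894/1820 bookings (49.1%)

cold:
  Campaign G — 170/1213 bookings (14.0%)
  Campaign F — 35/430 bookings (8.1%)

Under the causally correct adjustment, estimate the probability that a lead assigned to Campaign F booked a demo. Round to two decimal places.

0.41

The engagement tier-specific comparison favours Campaign G throughout, but the pooled figures favour Campaign F. The question is whether to condition on engagement tier.
Engagement tier lies on the pathway campaign → engagement tier → outcome, so adjusting for it blocks the indirect effect. For the total causal effect of campaign, use the unadjusted pooled rates.
So P(outcome | do(Campaign F)) is just the pooled rate for Campaign F: 929/2250 = 0.413.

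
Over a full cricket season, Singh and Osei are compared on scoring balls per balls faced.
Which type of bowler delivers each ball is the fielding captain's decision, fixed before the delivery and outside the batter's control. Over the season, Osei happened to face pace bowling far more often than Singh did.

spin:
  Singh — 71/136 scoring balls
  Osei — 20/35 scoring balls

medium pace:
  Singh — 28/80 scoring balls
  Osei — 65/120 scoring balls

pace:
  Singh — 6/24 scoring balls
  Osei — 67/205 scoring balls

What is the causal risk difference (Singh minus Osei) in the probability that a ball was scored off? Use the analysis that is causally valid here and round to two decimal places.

-0.11

The stratified and pooled comparisons disagree (Osei wins within each bowling type; Singh wins overall), so the answer turns on the causal role of bowling type.
Since bowling type is a pre-existing factor (not a product of the player) and it affects the outcome on its own, it is a confounder. The stratified rates, not the pooled rate, identify the causal effect.
Adjusting over the population distribution of bowling type: 0.285·(0.522−0.571) + 0.333·(0.350−0.542) + 0.382·(0.250−0.327) = -0.107.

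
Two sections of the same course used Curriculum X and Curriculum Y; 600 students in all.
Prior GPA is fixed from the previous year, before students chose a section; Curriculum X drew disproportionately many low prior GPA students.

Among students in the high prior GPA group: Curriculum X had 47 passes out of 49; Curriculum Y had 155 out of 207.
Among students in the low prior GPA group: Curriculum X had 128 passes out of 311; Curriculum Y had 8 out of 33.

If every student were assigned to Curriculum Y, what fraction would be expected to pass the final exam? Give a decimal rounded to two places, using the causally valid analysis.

The imbalance in prior GPA band arose from how students were allocated, not from anything the teaching method did; and prior GPA band independently affects the outcome. The pooled gap is confounded — condition on prior GPA band.
Standardising Curriculum Y to the population prior GPA band mix: 0.427·155/207 + 0.573·8/33 = 0.458.

0.46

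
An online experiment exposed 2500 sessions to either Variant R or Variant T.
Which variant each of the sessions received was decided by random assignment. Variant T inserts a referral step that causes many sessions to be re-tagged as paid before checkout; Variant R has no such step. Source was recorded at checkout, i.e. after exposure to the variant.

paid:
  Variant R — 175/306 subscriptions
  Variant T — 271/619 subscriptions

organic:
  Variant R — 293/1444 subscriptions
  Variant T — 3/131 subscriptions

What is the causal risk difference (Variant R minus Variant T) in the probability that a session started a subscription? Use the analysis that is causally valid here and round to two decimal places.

Traffic source is downstream of the variant. One should not condition on a consequence of treatment, so the overall rates are the right comparison.
The causal difference is the pooled difference: 0.267 − 0.365 = -0.098.

-0.10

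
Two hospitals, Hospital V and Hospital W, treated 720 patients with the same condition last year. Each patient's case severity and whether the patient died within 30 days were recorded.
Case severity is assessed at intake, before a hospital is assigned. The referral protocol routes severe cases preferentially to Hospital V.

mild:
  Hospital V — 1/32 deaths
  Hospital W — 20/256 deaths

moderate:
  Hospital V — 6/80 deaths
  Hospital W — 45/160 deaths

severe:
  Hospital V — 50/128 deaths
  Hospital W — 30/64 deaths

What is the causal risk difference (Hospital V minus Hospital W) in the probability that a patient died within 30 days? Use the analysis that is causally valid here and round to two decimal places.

-0.11

Hospital V is lower inside every case severity stratum but Hospital W is lower in aggregate. Whether to stratify depends on how case severity relates to the hospital.
Nothing the hospital does changes case severity; the imbalance is an allocation artefact. With case severity also predicting the outcome, the pooled figure is confounded, and the within-stratum comparison is the causal one.
Adjusting over the population distribution of case severity: 0.400·(0.031−0.078) + 0.333·(0.075−0.281) + 0.267·(0.391−0.469) = -0.108.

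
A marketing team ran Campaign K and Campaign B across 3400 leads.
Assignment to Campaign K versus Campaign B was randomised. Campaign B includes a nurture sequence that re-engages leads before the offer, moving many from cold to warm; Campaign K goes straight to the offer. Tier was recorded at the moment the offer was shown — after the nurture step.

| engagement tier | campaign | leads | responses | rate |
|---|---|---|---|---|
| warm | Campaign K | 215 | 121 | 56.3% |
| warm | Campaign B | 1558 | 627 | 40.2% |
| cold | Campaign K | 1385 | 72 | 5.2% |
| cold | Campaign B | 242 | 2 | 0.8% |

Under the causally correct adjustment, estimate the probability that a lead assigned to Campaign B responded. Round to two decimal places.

0.35

Engagement tier is recorded after the campaign and is itself shifted by it — it sits on the causal path from campaign to outcome. Conditioning on a mediator would strip out part of the effect we want; the pooled comparison gives the total causal effect.
So P(outcome | do(Campaign B)) is just the pooled rate for Campaign B: 629/1800 = 0.349.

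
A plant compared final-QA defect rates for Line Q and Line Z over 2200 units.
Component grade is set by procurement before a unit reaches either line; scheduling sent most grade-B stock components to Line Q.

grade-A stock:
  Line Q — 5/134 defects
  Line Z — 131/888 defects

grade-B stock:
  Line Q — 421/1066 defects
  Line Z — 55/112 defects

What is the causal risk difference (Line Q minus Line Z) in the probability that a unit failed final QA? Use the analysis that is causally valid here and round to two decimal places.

Since component grade is a pre-existing factor (not a product of the line) and it affects the outcome on its own, it is a confounder. The stratified rates, not the pooled rate, identify the causal effect.
Adjusting over the population distribution of component grade: 0.465·(0.037−0.148) + 0.535·(0.395−0.491) = -0.103.

-0.10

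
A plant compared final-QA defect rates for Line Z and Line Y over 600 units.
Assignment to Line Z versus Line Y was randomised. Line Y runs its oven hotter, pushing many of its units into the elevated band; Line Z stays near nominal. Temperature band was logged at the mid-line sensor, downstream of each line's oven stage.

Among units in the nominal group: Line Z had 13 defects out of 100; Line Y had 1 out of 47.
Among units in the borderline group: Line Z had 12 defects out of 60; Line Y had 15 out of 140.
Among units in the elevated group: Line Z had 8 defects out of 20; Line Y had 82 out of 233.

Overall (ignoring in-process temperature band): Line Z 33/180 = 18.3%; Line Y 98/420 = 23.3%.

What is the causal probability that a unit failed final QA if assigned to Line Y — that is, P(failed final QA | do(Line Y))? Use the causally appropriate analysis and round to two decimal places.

Line Y is lower inside every in-process temperature band stratum but Line Z is lower in aggregate. Whether to stratify depends on how in-process temperature band relates to the line.
Because the line influences in-process temperature band, in-process temperature band is a post-treatment mediator, not a confounder. Stratifying on it would bias the estimate; the causal effect is the crude pooled difference.
So P(outcome | do(Line Y)) is just the pooled rate for Line Y: 98/420 = 0.233.

0.23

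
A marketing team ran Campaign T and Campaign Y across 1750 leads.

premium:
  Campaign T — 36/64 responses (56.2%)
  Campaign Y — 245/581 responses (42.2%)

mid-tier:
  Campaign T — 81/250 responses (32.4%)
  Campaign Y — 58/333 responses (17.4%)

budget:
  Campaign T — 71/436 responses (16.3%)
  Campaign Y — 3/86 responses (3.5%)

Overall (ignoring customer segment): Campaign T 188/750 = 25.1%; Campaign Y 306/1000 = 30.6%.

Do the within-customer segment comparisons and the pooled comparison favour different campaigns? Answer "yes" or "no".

yes

Within each customer segment level (premium 56.2% vs 42.2%; mid-tier 32.4% vs 17.4%; budget 16.3% vs 3.5%), Campaign T has the higher rate every time. Pooled: 25.1% vs 30.6% — Campaign Y has the higher rate overall. The two comparisons disagree.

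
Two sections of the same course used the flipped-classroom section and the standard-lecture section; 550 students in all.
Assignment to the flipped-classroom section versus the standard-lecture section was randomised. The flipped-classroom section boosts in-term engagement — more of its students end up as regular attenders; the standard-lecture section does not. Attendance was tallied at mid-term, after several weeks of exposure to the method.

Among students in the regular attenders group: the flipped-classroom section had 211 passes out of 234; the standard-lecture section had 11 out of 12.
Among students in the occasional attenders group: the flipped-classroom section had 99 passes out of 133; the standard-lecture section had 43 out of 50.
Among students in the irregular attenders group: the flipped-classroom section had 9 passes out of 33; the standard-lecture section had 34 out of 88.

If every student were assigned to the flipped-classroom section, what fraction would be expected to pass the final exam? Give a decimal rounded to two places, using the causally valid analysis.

Because the teaching method influences mid-term attendance, mid-term attendance is a post-treatment mediator, not a confounder. Stratifying on it would bias the estimate; the causal effect is the crude pooled difference.
So P(outcome | do(the flipped-classroom section)) is just the pooled rate for the flipped-classroom section: 319/400 = 0.797.

0.80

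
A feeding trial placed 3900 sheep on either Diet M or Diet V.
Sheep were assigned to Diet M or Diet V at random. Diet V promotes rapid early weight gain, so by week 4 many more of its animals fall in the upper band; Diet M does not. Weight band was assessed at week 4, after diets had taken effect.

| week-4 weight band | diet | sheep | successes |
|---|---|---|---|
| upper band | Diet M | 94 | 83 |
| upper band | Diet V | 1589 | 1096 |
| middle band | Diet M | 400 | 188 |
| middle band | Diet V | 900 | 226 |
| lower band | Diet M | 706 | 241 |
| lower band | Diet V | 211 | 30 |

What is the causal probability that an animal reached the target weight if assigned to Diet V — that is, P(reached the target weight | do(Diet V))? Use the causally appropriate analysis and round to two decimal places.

0.50

The stratified and pooled comparisons disagree (Diet M wins within each week-4 weight band; Diet V wins overall), so the answer turns on the causal role of week-4 weight band.
Week-4 weight band is recorded after the diet and is itself shifted by it — it sits on the causal path from diet to outcome. Conditioning on a mediator would strip out part of the effect we want; the pooled comparison gives the total causal effect.
So P(outcome | do(Diet V)) is just the pooled rate for Diet V: 1352/2700 = 0.501.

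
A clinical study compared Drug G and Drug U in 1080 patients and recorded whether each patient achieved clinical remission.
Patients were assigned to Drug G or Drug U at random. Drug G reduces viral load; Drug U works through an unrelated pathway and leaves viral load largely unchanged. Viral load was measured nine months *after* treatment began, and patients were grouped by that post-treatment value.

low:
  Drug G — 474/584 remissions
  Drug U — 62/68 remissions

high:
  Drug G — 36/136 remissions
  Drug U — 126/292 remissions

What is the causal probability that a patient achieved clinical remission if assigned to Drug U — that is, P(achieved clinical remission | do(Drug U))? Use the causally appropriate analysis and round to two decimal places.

Viral load here is a post-treatment variable shaped by the drug; conditioning on it would introduce bias rather than remove it. The overall comparison is the causal one.
So P(outcome | do(Drug U)) is just the pooled rate for Drug U: 188/360 = 0.522.

0.52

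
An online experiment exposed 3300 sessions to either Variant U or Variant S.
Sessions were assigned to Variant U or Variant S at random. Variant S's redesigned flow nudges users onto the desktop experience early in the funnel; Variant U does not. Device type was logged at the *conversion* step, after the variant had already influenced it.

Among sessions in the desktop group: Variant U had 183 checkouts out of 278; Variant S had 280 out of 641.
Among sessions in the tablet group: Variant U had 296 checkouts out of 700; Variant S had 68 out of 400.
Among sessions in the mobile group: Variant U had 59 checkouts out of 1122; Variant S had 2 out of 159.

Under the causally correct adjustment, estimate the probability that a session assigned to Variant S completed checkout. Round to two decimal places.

0.29

Device type is recorded after the variant and is itself shifted by it — it sits on the causal path from variant to outcome. Conditioning on a mediator would strip out part of the effect we want; the pooled comparison gives the total causal effect.
So P(outcome | do(Variant S)) is just the pooled rate for Variant S: 350/1200 = 0.292.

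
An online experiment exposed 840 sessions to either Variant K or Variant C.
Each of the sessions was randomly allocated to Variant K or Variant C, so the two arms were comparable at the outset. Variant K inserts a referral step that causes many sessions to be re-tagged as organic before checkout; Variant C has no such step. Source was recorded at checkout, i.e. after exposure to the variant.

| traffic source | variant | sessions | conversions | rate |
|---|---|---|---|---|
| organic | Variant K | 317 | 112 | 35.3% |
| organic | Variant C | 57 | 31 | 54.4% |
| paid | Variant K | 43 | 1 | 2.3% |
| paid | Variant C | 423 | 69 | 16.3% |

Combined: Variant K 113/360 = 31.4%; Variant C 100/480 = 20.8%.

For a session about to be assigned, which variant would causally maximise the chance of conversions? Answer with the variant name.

Variant K

Traffic source lies on the pathway variant → traffic source → outcome, so adjusting for it blocks the indirect effect. For the total causal effect of variant, use the unadjusted pooled rates.
Pooled: Variant K 31.4% vs Variant C 20.8%; Variant K is higher overall.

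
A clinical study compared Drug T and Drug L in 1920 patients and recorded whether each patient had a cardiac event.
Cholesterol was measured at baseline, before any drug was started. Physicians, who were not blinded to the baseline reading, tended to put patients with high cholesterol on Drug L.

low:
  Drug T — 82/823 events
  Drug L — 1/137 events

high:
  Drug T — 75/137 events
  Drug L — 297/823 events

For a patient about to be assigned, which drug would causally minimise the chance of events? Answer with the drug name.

Since cholesterol is a pre-existing factor (not a product of the drug) and it affects the outcome on its own, it is a confounder. The stratified rates, not the pooled rate, identify the causal effect.
Within each level — low: 10.0% vs 0.7%; high: 54.7% vs 36.1% — Drug L is lower every time.

Drug L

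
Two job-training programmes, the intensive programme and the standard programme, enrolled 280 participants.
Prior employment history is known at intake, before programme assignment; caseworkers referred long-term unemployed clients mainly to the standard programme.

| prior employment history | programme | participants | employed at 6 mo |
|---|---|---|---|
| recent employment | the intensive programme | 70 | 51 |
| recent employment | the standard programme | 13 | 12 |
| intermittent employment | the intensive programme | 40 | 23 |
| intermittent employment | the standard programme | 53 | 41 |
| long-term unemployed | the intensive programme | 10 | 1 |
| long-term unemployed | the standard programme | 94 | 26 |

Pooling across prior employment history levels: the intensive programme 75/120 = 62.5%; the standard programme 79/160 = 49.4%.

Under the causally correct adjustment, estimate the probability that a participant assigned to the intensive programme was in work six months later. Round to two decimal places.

Here prior employment history is a common cause — it drives both which programme a case falls under and the outcome. The crude comparison mixes populations; the stratum-specific rates are the causally relevant ones.
Standardising the intensive programme to the population prior employment history mix: 0.296·51/70 + 0.332·23/40 + 0.371·1/10 = 0.444.

0.44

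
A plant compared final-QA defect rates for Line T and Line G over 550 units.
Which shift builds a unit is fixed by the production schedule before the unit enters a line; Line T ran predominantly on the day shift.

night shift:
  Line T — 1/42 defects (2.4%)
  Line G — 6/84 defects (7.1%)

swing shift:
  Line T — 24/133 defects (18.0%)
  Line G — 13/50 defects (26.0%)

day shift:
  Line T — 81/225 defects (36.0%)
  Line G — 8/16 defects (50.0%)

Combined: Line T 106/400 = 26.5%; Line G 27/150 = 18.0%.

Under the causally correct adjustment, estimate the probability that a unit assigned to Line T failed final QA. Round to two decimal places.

0.22

Within every shift level Line T has the lower rate, yet pooled Line G does — Simpson's reversal.
The imbalance in shift arose from how units were allocated, not from anything the line did; and shift independently affects the outcome. The pooled gap is confounded — condition on shift.
Standardising Line T to the population shift mix: 0.229·1/42 + 0.333·24/133 + 0.438·81/225 = 0.223.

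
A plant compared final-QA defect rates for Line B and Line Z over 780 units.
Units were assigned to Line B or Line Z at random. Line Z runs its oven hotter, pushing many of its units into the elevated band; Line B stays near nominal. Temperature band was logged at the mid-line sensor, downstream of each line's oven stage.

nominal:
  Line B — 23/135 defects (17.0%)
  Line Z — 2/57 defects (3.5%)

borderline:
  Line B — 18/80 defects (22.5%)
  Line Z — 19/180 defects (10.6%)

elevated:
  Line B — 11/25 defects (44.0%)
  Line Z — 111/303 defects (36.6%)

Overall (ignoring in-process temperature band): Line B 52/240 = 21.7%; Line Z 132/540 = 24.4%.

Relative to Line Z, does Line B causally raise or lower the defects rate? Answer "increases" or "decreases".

decreases

The in-process temperature band-specific comparison favours Line Z throughout, but the pooled figures favour Line B. The question is whether to condition on in-process temperature band.
Because the line influences in-process temperature band, in-process temperature band is a post-treatment mediator, not a confounder. Stratifying on it would bias the estimate; the causal effect is the crude pooled difference.
Pooled: Line B 21.7% vs Line Z 24.4%; Line B is lower overall.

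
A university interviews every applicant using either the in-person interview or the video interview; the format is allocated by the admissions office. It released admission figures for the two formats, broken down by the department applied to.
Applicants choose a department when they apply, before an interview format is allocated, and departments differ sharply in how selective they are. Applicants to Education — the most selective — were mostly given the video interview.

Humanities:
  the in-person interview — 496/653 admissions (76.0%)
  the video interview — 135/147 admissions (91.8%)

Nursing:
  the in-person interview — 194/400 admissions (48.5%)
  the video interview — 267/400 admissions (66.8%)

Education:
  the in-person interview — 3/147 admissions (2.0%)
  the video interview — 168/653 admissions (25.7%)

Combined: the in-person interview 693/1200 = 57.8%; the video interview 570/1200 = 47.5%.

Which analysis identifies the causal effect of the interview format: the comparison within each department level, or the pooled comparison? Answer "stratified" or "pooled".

stratified

the video interview is higher inside every department stratum but the in-person interview is higher in aggregate. Whether to stratify depends on how department relates to the interview format.
Since department is a pre-existing factor (not a product of the interview format) and it affects the outcome on its own, it is a confounder. The stratified rates, not the pooled rate, identify the causal effect.
Within each level — Humanities: 76.0% vs 91.8%; Nursing: 48.5% vs 66.8%; Education: 2.0% vs 25.7% — the video interview is higher every time.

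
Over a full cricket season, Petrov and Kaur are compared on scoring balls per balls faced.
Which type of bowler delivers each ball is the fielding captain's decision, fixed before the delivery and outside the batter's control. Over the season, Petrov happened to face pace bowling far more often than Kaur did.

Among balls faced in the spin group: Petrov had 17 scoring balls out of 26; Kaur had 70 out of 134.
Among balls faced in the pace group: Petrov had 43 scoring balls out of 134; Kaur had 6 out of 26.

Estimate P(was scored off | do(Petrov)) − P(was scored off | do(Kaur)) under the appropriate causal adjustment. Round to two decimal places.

+0.11

Bowling type is set before the player has any effect — it is not caused by the player — and it independently drives the outcome. That makes it a confounder, so the causal comparison is within bowling type levels.
Adjusting over the population distribution of bowling type: 0.500·(0.654−0.522) + 0.500·(0.321−0.231) = +0.111.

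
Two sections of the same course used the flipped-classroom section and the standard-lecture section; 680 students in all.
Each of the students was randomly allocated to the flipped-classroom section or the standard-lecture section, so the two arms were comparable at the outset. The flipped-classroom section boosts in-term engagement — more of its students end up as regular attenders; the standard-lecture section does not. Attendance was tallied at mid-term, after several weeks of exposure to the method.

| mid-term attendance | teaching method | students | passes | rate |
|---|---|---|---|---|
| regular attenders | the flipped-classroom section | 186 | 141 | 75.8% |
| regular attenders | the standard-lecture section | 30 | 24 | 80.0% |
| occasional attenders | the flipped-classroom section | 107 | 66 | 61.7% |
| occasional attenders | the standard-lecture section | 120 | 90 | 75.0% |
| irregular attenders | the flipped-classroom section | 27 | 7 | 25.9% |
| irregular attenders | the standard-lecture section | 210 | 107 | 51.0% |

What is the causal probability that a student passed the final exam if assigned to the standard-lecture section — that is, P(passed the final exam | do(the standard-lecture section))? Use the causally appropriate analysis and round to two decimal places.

0.61

The distribution of mid-term attendance is itself part of what the teaching method does — it is an intermediate outcome. Holding it fixed would remove that part of the effect; the total effect is the pooled difference.
So P(outcome | do(the standard-lecture section)) is just the pooled rate for the standard-lecture section: 221/360 = 0.614.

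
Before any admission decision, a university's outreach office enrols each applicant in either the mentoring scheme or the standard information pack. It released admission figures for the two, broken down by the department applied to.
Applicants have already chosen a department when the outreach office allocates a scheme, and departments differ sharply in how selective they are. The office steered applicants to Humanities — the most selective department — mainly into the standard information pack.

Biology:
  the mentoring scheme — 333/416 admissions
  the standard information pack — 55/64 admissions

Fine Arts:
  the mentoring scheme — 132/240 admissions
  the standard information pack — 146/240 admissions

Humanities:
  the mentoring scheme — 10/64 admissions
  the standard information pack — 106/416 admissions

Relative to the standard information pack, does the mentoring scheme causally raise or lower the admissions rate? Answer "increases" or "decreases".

decreases

Department satisfies the back-door criterion: it is not a descendant of the outreach scheme, and it blocks the spurious path from outreach scheme to outcome. Adjusting for it (i.e., using the within-department rates) gives the causal effect.
Within each level — Biology: 80.0% vs 85.9%; Fine Arts: 55.0% vs 60.8%; Humanities: 15.6% vs 25.5% — the standard information pack is higher every time.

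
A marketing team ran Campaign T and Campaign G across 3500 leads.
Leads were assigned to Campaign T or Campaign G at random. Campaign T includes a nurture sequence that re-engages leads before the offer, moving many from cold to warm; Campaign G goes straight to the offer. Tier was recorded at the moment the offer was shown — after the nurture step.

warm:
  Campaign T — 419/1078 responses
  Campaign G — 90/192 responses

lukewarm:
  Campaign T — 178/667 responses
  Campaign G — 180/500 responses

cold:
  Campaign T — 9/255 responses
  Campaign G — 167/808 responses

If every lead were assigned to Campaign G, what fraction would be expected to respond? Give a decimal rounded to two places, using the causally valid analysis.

0.29

Stratifying would compare campaigns among leads the campaigns themselves sorted into engagement tier groups — a form of selection on an intermediate. The unconditioned pooled rates give the total causal effect.
So P(outcome | do(Campaign G)) is just the pooled rate for Campaign G: 437/1500 = 0.291.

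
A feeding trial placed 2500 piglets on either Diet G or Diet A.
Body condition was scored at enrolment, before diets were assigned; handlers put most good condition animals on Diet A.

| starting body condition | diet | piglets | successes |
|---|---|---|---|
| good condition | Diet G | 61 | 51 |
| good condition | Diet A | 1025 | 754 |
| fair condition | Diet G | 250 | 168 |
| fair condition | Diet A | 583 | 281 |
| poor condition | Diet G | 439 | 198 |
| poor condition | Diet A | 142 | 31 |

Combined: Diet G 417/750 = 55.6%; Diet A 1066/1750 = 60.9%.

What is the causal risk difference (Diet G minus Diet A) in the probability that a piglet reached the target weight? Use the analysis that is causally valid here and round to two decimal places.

+0.16

Diet G is higher inside every starting body condition stratum but Diet A is higher in aggregate. Whether to stratify depends on how starting body condition relates to the diet.
Here starting body condition is a common cause — it drives both which diet a case falls under and the outcome. The crude comparison mixes populations; the stratum-specific rates are the causally relevant ones.
Adjusting over the population distribution of starting body condition: 0.434·(0.836−0.736) + 0.333·(0.672−0.482) + 0.232·(0.451−0.218) = +0.161.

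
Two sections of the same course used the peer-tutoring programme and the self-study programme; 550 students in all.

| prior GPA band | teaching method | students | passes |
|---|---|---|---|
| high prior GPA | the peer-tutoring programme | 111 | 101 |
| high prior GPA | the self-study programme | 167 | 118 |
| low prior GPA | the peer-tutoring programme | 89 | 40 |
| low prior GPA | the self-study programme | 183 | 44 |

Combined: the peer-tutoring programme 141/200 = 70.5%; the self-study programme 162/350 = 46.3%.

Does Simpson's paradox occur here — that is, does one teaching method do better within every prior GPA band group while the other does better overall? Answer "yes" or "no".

no

Within each prior GPA band level (high prior GPA 91.0% vs 70.7%; low prior GPA 44.9% vs 24.0%), the peer-tutoring programme has the higher rate every time. Pooled: 70.5% vs 46.3% — the peer-tutoring programme has the higher rate overall. They agree.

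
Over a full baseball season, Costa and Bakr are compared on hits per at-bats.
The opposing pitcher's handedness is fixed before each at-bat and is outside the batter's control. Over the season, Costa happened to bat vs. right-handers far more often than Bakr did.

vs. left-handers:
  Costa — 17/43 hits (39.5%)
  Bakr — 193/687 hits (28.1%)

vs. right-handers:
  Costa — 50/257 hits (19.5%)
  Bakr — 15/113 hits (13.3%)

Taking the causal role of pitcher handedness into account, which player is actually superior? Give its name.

The stratified and pooled comparisons disagree (Costa wins within each pitcher handedness; Bakr wins overall), so the answer turns on the causal role of pitcher handedness.
Nothing the player does changes pitcher handedness; the imbalance is an allocation artefact. With pitcher handedness also predicting the outcome, the pooled figure is confounded, and the within-stratum comparison is the causal one.
Within each level — vs. left-handers: 39.5% vs 28.1%; vs. right-handers: 19.5% vs 13.3% — Costa is higher every time.

Costa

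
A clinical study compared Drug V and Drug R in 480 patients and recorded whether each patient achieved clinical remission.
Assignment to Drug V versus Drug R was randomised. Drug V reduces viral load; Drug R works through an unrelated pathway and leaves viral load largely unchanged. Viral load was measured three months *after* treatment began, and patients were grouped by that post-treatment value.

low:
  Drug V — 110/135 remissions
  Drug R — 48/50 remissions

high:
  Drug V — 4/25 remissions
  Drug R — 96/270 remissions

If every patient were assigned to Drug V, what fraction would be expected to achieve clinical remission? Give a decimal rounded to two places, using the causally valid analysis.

The stratified and pooled comparisons disagree (Drug R wins within each viral load; Drug V wins overall), so the answer turns on the causal role of viral load.
Stratifying would compare drugs among patients the drugs themselves sorted into viral load groups — a form of selection on an intermediate. The unconditioned pooled rates give the total causal effect.
So P(outcome | do(Drug V)) is just the pooled rate for Drug V: 114/160 = 0.713.

0.71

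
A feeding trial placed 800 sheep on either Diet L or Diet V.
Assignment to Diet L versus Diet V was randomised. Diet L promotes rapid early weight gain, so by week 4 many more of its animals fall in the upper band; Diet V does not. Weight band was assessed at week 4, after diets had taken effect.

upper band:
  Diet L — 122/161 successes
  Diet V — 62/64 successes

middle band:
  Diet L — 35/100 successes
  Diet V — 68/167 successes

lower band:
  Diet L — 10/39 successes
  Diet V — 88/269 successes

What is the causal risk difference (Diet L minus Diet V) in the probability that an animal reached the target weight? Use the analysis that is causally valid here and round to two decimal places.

+0.12

Within every week-4 weight band level Diet V has the higher rate, yet pooled Diet L does — Simpson's reversal.
Stratifying would compare diets among sheep the diets themselves sorted into week-4 weight band groups — a form of selection on an intermediate. The unconditioned pooled rates give the total causal effect.
The causal difference is the pooled difference: 0.557 − 0.436 = +0.121.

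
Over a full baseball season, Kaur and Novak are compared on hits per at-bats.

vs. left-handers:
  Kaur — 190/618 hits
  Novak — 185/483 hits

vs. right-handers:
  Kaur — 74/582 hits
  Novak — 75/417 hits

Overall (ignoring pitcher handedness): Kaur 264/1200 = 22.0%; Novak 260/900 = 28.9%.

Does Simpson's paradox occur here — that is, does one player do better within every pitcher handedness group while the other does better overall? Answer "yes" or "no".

no

Within each pitcher handedness level (vs. left-handers 30.7% vs 38.3%; vs. right-handers 12.7% vs 18.0%), Novak has the higher rate every time. Pooled: 22.0% vs 28.9% — Novak has the higher rate overall. They agree.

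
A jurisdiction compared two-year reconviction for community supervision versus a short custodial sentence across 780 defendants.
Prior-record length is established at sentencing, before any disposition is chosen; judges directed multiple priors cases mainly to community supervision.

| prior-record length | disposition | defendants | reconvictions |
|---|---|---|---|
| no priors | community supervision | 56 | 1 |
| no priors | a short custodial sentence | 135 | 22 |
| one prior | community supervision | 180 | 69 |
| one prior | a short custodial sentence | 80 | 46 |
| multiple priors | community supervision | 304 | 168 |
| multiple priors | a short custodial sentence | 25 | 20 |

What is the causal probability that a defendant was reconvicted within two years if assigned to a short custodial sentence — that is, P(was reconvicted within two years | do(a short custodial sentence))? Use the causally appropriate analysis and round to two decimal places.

The prior-record length-specific comparison favours community supervision throughout, but the pooled figures favour a short custodial sentence. The question is whether to condition on prior-record length.
The imbalance in prior-record length arose from how defendants were allocated, not from anything the disposition did; and prior-record length independently affects the outcome. The pooled gap is confounded — condition on prior-record length.
Standardising a short custodial sentence to the population prior-record length mix: 0.245·22/135 + 0.333·46/80 + 0.422·20/25 = 0.569.

0.57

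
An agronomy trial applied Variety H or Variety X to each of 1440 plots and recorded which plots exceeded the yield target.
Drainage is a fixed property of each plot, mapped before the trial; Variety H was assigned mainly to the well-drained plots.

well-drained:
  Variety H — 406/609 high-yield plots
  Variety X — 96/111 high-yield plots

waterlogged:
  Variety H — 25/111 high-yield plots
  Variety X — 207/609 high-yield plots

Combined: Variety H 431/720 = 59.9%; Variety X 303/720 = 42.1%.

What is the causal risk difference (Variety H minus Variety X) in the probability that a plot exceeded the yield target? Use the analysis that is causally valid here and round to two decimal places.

Nothing the variety does changes field drainage; the imbalance is an allocation artefact. With field drainage also predicting the outcome, the pooled figure is confounded, and the within-stratum comparison is the causal one.
Adjusting over the population distribution of field drainage: 0.500·(0.667−0.865) + 0.500·(0.225−0.340) = -0.156.

-0.16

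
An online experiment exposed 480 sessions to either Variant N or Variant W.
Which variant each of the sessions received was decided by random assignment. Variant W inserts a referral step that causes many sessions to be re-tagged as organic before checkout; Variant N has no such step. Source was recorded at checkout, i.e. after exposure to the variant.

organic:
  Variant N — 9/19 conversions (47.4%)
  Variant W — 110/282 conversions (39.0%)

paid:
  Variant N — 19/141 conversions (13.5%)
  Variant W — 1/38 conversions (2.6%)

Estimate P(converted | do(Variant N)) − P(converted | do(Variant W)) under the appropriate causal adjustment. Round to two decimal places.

-0.17

The stratified and pooled comparisons disagree (Variant N wins within each traffic source; Variant W wins overall), so the answer turns on the causal role of traffic source.
Traffic source lies on the pathway variant → traffic source → outcome, so adjusting for it blocks the indirect effect. For the total causal effect of variant, use the unadjusted pooled rates.
The causal difference is the pooled difference: 0.175 − 0.347 = -0.172.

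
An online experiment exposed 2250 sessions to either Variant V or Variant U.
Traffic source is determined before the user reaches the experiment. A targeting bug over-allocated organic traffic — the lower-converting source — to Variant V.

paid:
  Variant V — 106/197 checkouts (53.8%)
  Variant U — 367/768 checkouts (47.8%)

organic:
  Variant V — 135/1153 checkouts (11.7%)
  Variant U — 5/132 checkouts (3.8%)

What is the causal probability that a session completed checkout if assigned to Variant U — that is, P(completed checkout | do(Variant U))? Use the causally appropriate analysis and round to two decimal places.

Traffic source is set before the variant has any effect — it is not caused by the variant — and it independently drives the outcome. That makes it a confounder, so the causal comparison is within traffic source levels.
Standardising Variant U to the population traffic source mix: 0.429·367/768 + 0.571·5/132 = 0.227.

0.23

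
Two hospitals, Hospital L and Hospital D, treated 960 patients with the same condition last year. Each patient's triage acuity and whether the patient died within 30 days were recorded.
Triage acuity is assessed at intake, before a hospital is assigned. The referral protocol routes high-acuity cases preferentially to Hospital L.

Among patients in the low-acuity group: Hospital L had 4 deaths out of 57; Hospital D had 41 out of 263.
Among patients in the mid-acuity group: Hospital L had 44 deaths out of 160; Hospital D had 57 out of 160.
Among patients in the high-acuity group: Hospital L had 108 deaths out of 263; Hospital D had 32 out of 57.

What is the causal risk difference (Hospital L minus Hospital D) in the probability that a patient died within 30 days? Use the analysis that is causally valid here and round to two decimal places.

-0.11

Hospital L is lower inside every triage acuity stratum but Hospital D is lower in aggregate. Whether to stratify depends on how triage acuity relates to the hospital.
The imbalance in triage acuity arose from how patients were allocated, not from anything the hospital did; and triage acuity independently affects the outcome. The pooled gap is confounded — condition on triage acuity.
Adjusting over the population distribution of triage acuity: 0.333·(0.070−0.156) + 0.333·(0.275−0.356) + 0.333·(0.411−0.561) = -0.106.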